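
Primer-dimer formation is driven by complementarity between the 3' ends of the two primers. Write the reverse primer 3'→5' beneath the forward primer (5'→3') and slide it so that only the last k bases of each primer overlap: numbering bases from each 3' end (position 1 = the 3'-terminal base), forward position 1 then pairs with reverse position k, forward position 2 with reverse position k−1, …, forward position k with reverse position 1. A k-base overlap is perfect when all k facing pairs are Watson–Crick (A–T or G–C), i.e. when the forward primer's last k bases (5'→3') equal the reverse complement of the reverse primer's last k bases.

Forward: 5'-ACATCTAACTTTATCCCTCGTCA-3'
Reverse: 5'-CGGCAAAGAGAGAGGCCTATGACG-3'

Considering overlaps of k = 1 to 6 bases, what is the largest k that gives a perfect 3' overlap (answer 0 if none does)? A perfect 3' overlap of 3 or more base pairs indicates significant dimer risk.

Last 6 bases (5'→3') — forward …TCGTCA, reverse …ATGACG.
Reverse complement of the reverse primer's last 6 bases: CGTCAT; its first k bases are the reverse complement of the reverse primer's last k bases, so a perfect k-base overlap needs the forward primer's last k bases to equal them.
Comparing (forward last k vs required): k=1: A vs C ✗; k=2: CA vs CG ✗; k=3: TCA vs CGT ✗; k=4: GTCA vs CGTC ✗; k=5: CGTCA vs CGTCA ✓; k=6: TCGTCA vs CGTCAT ✗.
Only k = 5 is perfect, so the longest perfect 3' overlap is 5.

Longest perfect overlap: 5 complementary base pairs; significant dimer risk (threshold 3).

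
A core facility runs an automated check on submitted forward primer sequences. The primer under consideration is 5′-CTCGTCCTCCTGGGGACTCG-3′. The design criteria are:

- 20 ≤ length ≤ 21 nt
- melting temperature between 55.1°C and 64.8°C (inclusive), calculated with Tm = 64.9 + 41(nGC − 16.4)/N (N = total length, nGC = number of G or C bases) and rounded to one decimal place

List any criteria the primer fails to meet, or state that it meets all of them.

Meets all criteria.

Base counts: A=1, T=5, G=6, C=8 (length 20).
length: length 20 ✓
Tm: Tm = 64.9 + 41·(14 − 16.4)/20 = 60.0°C ✓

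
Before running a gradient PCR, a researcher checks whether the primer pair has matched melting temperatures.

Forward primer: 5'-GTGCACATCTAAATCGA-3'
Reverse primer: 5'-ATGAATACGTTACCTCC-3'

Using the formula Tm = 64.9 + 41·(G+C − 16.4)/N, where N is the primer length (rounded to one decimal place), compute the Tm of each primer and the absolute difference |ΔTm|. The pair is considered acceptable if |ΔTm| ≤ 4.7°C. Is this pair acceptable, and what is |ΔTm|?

|ΔTm| = 0.0°C; the pair is acceptable.

Forward: G+C = 7, N = 17 → Tm = 64.9 + 41·(7 − 16.4)/17 = 42.2°C.
Reverse: G+C = 7, N = 17 → Tm = 64.9 + 41·(7 − 16.4)/17 = 42.2°C.
|ΔTm| = |42.2 − 42.2| = 0.0°C, ≤ 4.7°C.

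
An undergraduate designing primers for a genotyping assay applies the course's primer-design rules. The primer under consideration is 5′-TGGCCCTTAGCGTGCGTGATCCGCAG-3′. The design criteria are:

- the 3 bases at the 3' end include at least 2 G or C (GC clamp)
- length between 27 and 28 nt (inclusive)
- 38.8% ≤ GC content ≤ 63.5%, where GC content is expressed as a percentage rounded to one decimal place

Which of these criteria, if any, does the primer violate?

Fails: length, GC content.

Base counts: A=3, T=6, G=9, C=8 (length 26).
GC clamp: 3' end CAG has 2 G/C ✓
length: length 26, outside 27–28 ✗
GC content: GC 17/26 = 65.4%, outside 38.8–63.5% ✗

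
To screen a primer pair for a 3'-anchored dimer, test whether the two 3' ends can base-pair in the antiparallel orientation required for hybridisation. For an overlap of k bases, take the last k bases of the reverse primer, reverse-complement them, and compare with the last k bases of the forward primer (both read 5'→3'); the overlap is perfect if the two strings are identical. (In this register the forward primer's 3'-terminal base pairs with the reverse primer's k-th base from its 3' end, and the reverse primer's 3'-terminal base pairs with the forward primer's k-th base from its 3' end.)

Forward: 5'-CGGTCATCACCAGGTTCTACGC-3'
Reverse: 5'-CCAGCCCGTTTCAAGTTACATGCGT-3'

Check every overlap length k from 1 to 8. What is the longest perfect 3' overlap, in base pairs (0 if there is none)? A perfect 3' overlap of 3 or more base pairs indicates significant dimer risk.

Last 8 bases (5'→3') — forward …TTCTACGC, reverse …ACATGCGT.
Reverse complement of the reverse primer's last 8 bases: ACGCATGT; its first k bases are the reverse complement of the reverse primer's last k bases, so a perfect k-base overlap needs the forward primer's last k bases to equal them.
Comparing (forward last k vs required): k=1: C vs A ✗; k=2: GC vs AC ✗; k=3: CGC vs ACG ✗; k=4: ACGC vs ACGC ✓; k=5: TACGC vs ACGCA ✗; k=6: CTACGC vs ACGCAT ✗; k=7: TCTACGC vs ACGCATG ✗; k=8: TTCTACGC vs ACGCATGT ✗.
Only k = 4 is perfect, so the longest perfect 3' overlap is 4.

Longest perfect overlap: 4 complementary base pairs; significant dimer risk (threshold 3).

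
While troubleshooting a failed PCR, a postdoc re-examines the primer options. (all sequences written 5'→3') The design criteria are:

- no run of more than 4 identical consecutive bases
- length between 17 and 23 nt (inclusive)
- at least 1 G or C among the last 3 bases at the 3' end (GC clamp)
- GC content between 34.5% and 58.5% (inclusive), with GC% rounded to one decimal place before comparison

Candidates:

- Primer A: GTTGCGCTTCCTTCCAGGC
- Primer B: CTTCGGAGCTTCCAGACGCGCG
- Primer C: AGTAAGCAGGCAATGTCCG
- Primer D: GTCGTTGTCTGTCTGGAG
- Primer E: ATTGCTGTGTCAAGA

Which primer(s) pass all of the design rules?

Primer A (19 nt, A=1 T=6 G=5 C=7): longest run = 2 ✓; length 19 ✓; 3' end GGC has 3 G/C ✓; GC 12/19 = 63.2%, outside 34.5–58.5% ✗ — fails.
Primer B (22 nt, A=3 T=4 G=7 C=8): longest run = 2 ✓; length 22 ✓; 3' end GCG has 3 G/C ✓; GC 15/22 = 68.2%, outside 34.5–58.5% ✗ — fails.
Primer C (19 nt, A=6 T=3 G=6 C=4): longest run = 2 ✓; length 19 ✓; 3' end CCG has 3 G/C ✓; GC 10/19 = 52.6% ✓ — passes.
Primer D (18 nt, A=1 T=7 G=7 C=3): longest run = 2 ✓; length 18 ✓; 3' end GAG has 2 G/C ✓; GC 10/18 = 55.6% ✓ — passes.
Primer E (15 nt, A=4 T=5 G=4 C=2): longest run = 2 ✓; length 15, outside 17–23 ✗; 3' end AGA has 1 G/C ✓; GC 6/15 = 40.0% ✓ — fails.

Primer C and Primer D.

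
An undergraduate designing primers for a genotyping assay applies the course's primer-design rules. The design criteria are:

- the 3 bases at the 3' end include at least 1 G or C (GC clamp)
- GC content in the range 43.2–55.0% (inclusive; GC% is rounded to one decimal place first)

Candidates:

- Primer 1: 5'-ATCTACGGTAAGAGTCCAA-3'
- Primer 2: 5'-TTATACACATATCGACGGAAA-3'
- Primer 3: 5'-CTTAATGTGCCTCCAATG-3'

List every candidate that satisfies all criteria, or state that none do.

Primer 1 (19 nt, A=7 T=4 G=4 C=4): 3' end CAA has 1 G/C ✓; GC 8/19 = 42.1%, outside 43.2–55.0% ✗ — fails.
Primer 2 (21 nt, A=9 T=5 G=3 C=4): 3' end AAA has 0 G/C, need ≥1 ✗; GC 7/21 = 33.3%, outside 43.2–55.0% ✗ — fails.
Primer 3 (18 nt, A=4 T=6 G=3 C=5): 3' end ATG has 1 G/C ✓; GC 8/18 = 44.4% ✓ — passes.

Primer 3 only.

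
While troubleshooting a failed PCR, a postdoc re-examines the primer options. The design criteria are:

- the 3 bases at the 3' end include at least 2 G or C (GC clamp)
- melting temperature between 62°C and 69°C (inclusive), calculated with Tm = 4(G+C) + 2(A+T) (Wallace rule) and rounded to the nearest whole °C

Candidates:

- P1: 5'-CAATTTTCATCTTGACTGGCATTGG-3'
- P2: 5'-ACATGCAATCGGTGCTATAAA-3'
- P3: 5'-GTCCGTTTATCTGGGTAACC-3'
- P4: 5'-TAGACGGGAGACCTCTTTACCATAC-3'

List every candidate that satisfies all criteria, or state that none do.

P1 (25 nt, A=5 T=10 G=5 C=5): 3' end TGG has 2 G/C ✓; Tm = 2·15 + 4·10 = 70°C, outside 62–69°C ✗ — fails.
P2 (21 nt, A=8 T=5 G=4 C=4): 3' end AAA has 0 G/C, need ≥2 ✗; Tm = 2·13 + 4·8 = 58°C, outside 62–69°C ✗ — fails.
P3 (20 nt, A=3 T=7 G=5 C=5): 3' end ACC has 2 G/C ✓; Tm = 2·10 + 4·10 = 60°C, outside 62–69°C ✗ — fails.
P4 (25 nt, A=7 T=6 G=5 C=7): 3' end TAC has 1 G/C, need ≥2 ✗; Tm = 2·13 + 4·12 = 74°C, outside 62–69°C ✗ — fails.

None of the candidates satisfy all criteria.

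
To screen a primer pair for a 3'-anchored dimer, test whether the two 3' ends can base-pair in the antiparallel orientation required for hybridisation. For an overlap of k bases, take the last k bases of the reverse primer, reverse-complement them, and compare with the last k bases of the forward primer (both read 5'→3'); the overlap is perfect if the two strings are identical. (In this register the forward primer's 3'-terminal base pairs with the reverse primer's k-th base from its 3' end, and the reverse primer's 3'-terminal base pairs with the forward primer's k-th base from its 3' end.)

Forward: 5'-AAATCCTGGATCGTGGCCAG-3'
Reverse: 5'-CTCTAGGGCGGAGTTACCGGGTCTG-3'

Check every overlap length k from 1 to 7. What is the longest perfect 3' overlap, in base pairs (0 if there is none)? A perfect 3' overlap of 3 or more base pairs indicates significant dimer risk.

Longest perfect overlap: 3 complementary base pairs; significant dimer risk (threshold 3).

Last 7 bases (5'→3') — forward …TGGCCAG, reverse …GGGTCTG.
Reverse complement of the reverse primer's last 7 bases: CAGACCC; its first k bases are the reverse complement of the reverse primer's last k bases, so a perfect k-base overlap needs the forward primer's last k bases to equal them.
Comparing (forward last k vs required): k=1: G vs C ✗; k=2: AG vs CA ✗; k=3: CAG vs CAG ✓; k=4: CCAG vs CAGA ✗; k=5: GCCAG vs CAGAC ✗; k=6: GGCCAG vs CAGACC ✗; k=7: TGGCCAG vs CAGACCC ✗.
Only k = 3 is perfect, so the longest perfect 3' overlap is 3.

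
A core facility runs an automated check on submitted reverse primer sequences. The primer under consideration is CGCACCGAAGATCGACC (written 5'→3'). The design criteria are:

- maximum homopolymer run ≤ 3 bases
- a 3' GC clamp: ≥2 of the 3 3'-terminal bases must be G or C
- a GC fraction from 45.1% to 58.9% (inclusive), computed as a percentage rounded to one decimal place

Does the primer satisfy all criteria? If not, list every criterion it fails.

Base counts: A=5, T=1, G=4, C=7 (length 17).
homopolymer run: longest run = 2 ✓
GC clamp: 3' end ACC has 2 G/C ✓
GC content: GC 11/17 = 64.7%, outside 45.1–58.9% ✗

Fails: GC content.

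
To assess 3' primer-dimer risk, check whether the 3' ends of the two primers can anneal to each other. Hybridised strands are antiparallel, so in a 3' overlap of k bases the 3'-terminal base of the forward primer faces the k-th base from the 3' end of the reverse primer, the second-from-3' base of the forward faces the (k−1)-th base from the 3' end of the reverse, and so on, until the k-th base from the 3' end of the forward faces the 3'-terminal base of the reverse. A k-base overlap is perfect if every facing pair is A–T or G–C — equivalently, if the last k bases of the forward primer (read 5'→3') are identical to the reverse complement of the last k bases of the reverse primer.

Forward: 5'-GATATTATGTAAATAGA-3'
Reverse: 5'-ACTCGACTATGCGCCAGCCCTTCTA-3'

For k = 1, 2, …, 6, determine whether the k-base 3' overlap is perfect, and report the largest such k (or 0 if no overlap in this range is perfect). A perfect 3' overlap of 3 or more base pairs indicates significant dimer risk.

Last 6 bases (5'→3') — forward …AATAGA, reverse …CTTCTA.
Reverse complement of the reverse primer's last 6 bases: TAGAAG; its first k bases are the reverse complement of the reverse primer's last k bases, so a perfect k-base overlap needs the forward primer's last k bases to equal them.
Comparing (forward last k vs required): k=1: A vs T ✗; k=2: GA vs TA ✗; k=3: AGA vs TAG ✗; k=4: TAGA vs TAGA ✓; k=5: ATAGA vs TAGAA ✗; k=6: AATAGA vs TAGAAG ✗.
Only k = 4 is perfect, so the longest perfect 3' overlap is 4.

Longest perfect overlap: 4 complementary base pairs; significant dimer risk (threshold 3).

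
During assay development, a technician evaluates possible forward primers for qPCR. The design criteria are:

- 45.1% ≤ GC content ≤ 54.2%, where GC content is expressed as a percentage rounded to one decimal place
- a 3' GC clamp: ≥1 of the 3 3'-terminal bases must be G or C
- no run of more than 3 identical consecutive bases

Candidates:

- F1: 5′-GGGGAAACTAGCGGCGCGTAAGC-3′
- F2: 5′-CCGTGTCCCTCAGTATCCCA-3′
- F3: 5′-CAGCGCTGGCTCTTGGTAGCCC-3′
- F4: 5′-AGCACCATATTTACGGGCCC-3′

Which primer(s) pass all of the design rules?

F1 (23 nt, A=6 T=2 G=10 C=5): GC 15/23 = 65.2%, outside 45.1–54.2% ✗; 3' end AGC has 2 G/C ✓; longest run = 4, exceeds 3 ✗ — fails.
F2 (20 nt, A=3 T=5 G=3 C=9): GC 12/20 = 60.0%, outside 45.1–54.2% ✗; 3' end CCA has 2 G/C ✓; longest run = 3 ✓ — fails.
F3 (22 nt, A=2 T=5 G=7 C=8): GC 15/22 = 68.2%, outside 45.1–54.2% ✗; 3' end CCC has 3 G/C ✓; longest run = 3 ✓ — fails.
F4 (20 nt, A=5 T=4 G=4 C=7): GC 11/20 = 55.0%, outside 45.1–54.2% ✗; 3' end CCC has 3 G/C ✓; longest run = 3 ✓ — fails.

None of the candidates satisfy all criteria.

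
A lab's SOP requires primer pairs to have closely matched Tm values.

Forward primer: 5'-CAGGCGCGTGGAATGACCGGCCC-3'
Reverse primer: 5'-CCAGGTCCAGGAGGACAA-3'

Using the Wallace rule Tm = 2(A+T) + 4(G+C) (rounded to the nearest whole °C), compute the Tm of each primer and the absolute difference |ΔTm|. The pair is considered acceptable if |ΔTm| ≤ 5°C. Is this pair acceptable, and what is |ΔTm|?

Forward: A=4 T=2 G=9 C=8 → Tm = 2·6 + 4·17 = 80°C.
Reverse: A=6 T=1 G=6 C=5 → Tm = 2·7 + 4·11 = 58°C.
|ΔTm| = |80 − 58| = 22°C, > 5°C.

|ΔTm| = 22°C; the pair is not acceptable.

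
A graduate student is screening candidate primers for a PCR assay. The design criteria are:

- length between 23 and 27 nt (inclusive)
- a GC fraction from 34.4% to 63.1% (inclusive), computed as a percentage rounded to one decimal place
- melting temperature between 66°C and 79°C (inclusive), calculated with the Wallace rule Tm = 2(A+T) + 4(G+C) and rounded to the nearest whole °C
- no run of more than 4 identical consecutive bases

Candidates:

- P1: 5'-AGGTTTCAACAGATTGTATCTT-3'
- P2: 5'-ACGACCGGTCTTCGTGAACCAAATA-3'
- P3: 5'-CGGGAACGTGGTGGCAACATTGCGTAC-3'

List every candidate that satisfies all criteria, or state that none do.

P1 (22 nt, A=6 T=9 G=4 C=3): length 22, outside 23–27 ✗; GC 7/22 = 31.8%, outside 34.4–63.1% ✗; Tm = 2·15 + 4·7 = 58°C, outside 66–79°C ✗; longest run = 3 ✓ — fails.
P2 (25 nt, A=8 T=5 G=5 C=7): length 25 ✓; GC 12/25 = 48.0% ✓; Tm = 2·13 + 4·12 = 74°C ✓; longest run = 3 ✓ — passes.
P3 (27 nt, A=6 T=5 G=10 C=6): length 27 ✓; GC 16/27 = 59.3% ✓; Tm = 2·11 + 4·16 = 86°C, outside 66–79°C ✗; longest run = 3 ✓ — fails.

P2 only.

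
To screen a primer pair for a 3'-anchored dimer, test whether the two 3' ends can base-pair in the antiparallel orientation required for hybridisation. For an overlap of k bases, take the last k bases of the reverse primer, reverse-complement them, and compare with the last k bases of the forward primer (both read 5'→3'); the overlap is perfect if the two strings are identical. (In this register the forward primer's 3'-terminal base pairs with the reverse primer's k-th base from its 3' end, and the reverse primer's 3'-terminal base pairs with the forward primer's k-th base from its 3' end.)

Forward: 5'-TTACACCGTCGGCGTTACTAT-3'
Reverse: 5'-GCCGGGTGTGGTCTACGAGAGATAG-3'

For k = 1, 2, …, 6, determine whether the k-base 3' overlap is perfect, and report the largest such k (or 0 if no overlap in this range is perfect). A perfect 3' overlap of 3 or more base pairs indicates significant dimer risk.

Longest perfect overlap: 4 complementary base pairs; significant dimer risk (threshold 3).

Last 6 bases (5'→3') — forward …TACTAT, reverse …AGATAG.
Reverse complement of the reverse primer's last 6 bases: CTATCT; its first k bases are the reverse complement of the reverse primer's last k bases, so a perfect k-base overlap needs the forward primer's last k bases to equal them.
Comparing (forward last k vs required): k=1: T vs C ✗; k=2: AT vs CT ✗; k=3: TAT vs CTA ✗; k=4: CTAT vs CTAT ✓; k=5: ACTAT vs CTATC ✗; k=6: TACTAT vs CTATCT ✗.
Only k = 4 is perfect, so the longest perfect 3' overlap is 4.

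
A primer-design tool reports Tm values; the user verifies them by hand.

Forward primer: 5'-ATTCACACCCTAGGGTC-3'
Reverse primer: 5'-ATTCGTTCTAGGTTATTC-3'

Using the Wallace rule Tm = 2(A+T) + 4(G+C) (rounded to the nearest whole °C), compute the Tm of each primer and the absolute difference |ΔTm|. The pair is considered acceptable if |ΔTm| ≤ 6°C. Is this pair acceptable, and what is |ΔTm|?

|ΔTm| = 4°C; the pair is acceptable.

Forward: A=4 T=4 G=3 C=6 → Tm = 2·8 + 4·9 = 52°C.
Reverse: A=3 T=9 G=3 C=3 → Tm = 2·12 + 4·6 = 48°C.
|ΔTm| = |52 − 48| = 4°C, ≤ 6°C.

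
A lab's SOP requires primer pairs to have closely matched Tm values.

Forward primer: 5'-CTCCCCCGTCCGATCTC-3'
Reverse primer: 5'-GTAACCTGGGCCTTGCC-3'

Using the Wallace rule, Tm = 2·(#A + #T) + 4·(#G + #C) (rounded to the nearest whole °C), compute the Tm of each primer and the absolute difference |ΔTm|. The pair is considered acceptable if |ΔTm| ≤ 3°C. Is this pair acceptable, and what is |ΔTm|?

Forward: A=1 T=4 G=2 C=10 → Tm = 2·5 + 4·12 = 58°C.
Reverse: A=2 T=4 G=5 C=6 → Tm = 2·6 + 4·11 = 56°C.
|ΔTm| = |58 − 56| = 2°C, ≤ 3°C.

|ΔTm| = 2°C; the pair is acceptable.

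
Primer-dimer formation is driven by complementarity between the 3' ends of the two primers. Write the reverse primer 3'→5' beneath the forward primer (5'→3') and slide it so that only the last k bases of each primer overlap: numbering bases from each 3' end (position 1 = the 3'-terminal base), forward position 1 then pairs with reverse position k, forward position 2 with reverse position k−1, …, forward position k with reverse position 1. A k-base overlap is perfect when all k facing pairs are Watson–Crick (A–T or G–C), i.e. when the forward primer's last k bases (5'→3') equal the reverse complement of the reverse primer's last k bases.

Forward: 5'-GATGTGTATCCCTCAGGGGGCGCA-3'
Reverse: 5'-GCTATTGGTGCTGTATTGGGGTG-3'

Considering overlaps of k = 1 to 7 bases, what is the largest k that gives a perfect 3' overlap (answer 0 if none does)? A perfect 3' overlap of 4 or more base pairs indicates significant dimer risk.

Last 7 bases (5'→3') — forward …GGGCGCA, reverse …TGGGGTG.
Reverse complement of the reverse primer's last 7 bases: CACCCCA; its first k bases are the reverse complement of the reverse primer's last k bases, so a perfect k-base overlap needs the forward primer's last k bases to equal them.
Comparing (forward last k vs required): k=1: A vs C ✗; k=2: CA vs CA ✓; k=3: GCA vs CAC ✗; k=4: CGCA vs CACC ✗; k=5: GCGCA vs CACCC ✗; k=6: GGCGCA vs CACCCC ✗; k=7: GGGCGCA vs CACCCCA ✗.
Only k = 2 is perfect, so the longest perfect 3' overlap is 2.

Longest perfect overlap: 2 complementary base pairs; below the dimer-risk threshold (threshold 4).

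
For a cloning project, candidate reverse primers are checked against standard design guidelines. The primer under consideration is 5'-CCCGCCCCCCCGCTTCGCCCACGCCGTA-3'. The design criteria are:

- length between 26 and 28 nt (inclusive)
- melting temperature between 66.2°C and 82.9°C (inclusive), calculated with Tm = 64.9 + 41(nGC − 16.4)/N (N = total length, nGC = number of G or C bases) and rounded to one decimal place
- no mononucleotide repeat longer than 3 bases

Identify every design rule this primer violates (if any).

Fails: homopolymer run.

Base counts: A=2, T=3, G=5, C=18 (length 28).
length: length 28 ✓
Tm: Tm = 64.9 + 41·(23 − 16.4)/28 = 74.6°C ✓
homopolymer run: longest run = 7, exceeds 3 ✗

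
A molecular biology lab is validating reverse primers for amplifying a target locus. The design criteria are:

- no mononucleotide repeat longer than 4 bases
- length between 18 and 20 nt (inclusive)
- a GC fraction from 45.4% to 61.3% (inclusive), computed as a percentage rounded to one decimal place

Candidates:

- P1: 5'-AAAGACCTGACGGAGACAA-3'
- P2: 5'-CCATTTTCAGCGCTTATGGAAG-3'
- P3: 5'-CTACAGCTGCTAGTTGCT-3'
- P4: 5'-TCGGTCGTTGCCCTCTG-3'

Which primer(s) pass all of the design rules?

P1 (19 nt, A=9 T=1 G=5 C=4): longest run = 3 ✓; length 19 ✓; GC 9/19 = 47.4% ✓ — passes.
P2 (22 nt, A=5 T=7 G=5 C=5): longest run = 4 ✓; length 22, outside 18–20 ✗; GC 10/22 = 45.5% ✓ — fails.
P3 (18 nt, A=3 T=6 G=4 C=5): longest run = 2 ✓; length 18 ✓; GC 9/18 = 50.0% ✓ — passes.
P4 (17 nt, A=0 T=6 G=5 C=6): longest run = 3 ✓; length 17, outside 18–20 ✗; GC 11/17 = 64.7%, outside 45.4–61.3% ✗ — fails.

P1 and P3.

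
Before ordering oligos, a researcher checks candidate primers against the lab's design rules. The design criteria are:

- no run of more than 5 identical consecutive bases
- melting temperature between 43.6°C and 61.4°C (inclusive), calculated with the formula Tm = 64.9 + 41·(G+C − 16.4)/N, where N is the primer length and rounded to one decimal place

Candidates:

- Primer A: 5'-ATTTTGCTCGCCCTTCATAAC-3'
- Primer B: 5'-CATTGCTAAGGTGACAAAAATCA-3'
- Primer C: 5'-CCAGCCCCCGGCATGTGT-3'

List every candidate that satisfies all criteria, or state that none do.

Primer A (21 nt, A=4 T=8 G=2 C=7): longest run = 4 ✓; Tm = 64.9 + 41·(9 − 16.4)/21 = 50.5°C ✓ — passes.
Primer B (23 nt, A=10 T=5 G=4 C=4): longest run = 5 ✓; Tm = 64.9 + 41·(8 − 16.4)/23 = 49.9°C ✓ — passes.
Primer C (18 nt, A=2 T=3 G=5 C=8): longest run = 5 ✓; Tm = 64.9 + 41·(13 − 16.4)/18 = 57.2°C ✓ — passes.

Primer A, Primer B and Primer C.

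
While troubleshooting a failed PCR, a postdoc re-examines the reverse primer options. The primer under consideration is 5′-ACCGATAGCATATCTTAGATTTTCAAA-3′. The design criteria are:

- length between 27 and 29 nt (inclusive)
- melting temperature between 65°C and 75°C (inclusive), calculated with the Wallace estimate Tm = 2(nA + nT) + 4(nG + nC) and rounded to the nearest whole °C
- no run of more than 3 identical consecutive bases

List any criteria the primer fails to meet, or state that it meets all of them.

Base counts: A=10, T=9, G=3, C=5 (length 27).
length: length 27 ✓
Tm: Tm = 2·19 + 4·8 = 70°C ✓
homopolymer run: longest run = 4, exceeds 3 ✗

Fails: homopolymer run.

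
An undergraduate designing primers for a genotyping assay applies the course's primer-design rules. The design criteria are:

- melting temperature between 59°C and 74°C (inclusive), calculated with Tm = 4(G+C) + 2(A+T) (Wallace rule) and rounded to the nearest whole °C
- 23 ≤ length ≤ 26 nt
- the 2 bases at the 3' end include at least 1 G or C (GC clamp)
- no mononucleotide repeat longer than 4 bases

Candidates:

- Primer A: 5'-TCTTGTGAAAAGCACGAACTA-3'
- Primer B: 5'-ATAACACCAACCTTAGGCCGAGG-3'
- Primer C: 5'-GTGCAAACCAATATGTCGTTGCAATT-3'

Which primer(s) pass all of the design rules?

Primer B only.

Primer A (21 nt, A=8 T=5 G=4 C=4): Tm = 2·13 + 4·8 = 58°C, outside 59–74°C ✗; length 21, outside 23–26 ✗; 3' end TA has 0 G/C, need ≥1 ✗; longest run = 4 ✓ — fails.
Primer B (23 nt, A=8 T=3 G=5 C=7): Tm = 2·11 + 4·12 = 70°C ✓; length 23 ✓; 3' end GG has 2 G/C ✓; longest run = 2 ✓ — passes.
Primer C (26 nt, A=8 T=8 G=5 C=5): Tm = 2·16 + 4·10 = 72°C ✓; length 26 ✓; 3' end TT has 0 G/C, need ≥1 ✗; longest run = 3 ✓ — fails.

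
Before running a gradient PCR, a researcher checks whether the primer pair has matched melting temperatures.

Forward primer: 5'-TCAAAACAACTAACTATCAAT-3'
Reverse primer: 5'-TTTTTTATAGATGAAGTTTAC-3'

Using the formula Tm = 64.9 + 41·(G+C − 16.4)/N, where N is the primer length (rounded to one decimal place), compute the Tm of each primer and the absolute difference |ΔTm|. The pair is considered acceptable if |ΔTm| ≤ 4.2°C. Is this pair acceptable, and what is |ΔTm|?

|ΔTm| = 1.9°C; the pair is acceptable.

Forward: G+C = 5, N = 21 → Tm = 64.9 + 41·(5 − 16.4)/21 = 42.6°C.
Reverse: G+C = 4, N = 21 → Tm = 64.9 + 41·(4 − 16.4)/21 = 40.7°C.
|ΔTm| = |42.6 − 40.7| = 1.9°C, ≤ 4.2°C.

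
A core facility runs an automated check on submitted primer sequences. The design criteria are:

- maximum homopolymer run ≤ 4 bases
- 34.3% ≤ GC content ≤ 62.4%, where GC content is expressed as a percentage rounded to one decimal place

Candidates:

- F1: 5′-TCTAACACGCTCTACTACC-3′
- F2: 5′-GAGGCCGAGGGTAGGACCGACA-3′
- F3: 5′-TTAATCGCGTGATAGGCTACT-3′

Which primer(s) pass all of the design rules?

F1 (19 nt, A=5 T=5 G=1 C=8): longest run = 2 ✓; GC 9/19 = 47.4% ✓ — passes.
F2 (22 nt, A=6 T=1 G=10 C=5): longest run = 3 ✓; GC 15/22 = 68.2%, outside 34.3–62.4% ✗ — fails.
F3 (21 nt, A=5 T=7 G=5 C=4): longest run = 2 ✓; GC 9/21 = 42.9% ✓ — passes.

F1 and F3.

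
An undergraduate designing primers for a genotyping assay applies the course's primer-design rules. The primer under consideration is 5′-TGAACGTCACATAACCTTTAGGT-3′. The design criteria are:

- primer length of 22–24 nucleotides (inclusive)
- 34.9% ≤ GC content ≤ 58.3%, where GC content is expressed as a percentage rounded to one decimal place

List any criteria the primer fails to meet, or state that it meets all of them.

Meets all criteria.

Base counts: A=7, T=7, G=4, C=5 (length 23).
length: length 23 ✓
GC content: GC 9/23 = 39.1% ✓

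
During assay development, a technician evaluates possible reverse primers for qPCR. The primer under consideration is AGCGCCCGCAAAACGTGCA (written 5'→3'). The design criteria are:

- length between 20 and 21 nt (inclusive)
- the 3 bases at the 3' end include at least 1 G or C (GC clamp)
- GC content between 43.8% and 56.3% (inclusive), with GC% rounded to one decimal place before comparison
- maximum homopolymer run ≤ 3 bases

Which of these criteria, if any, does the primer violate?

Base counts: A=6, T=1, G=5, C=7 (length 19).
length: length 19, outside 20–21 ✗
GC clamp: 3' end GCA has 2 G/C ✓
GC content: GC 12/19 = 63.2%, outside 43.8–56.3% ✗
homopolymer run: longest run = 4, exceeds 3 ✗

Fails: length, GC content, homopolymer run.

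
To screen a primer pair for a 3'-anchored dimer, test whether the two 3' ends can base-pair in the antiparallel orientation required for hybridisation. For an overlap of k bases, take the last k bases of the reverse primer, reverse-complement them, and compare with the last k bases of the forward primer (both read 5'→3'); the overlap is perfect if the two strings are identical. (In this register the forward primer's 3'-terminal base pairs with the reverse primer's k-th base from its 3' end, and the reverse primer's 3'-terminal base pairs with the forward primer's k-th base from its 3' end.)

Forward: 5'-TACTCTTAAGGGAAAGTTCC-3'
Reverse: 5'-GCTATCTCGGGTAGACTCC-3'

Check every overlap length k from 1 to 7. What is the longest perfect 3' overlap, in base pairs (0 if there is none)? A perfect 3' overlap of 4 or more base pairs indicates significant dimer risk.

Longest perfect overlap: 0 complementary base pairs; below the dimer-risk threshold (threshold 4).

Last 7 bases (5'→3') — forward …AAGTTCC, reverse …AGACTCC.
Reverse complement of the reverse primer's last 7 bases: GGAGTCT; its first k bases are the reverse complement of the reverse primer's last k bases, so a perfect k-base overlap needs the forward primer's last k bases to equal them.
Comparing (forward last k vs required): k=1: C vs G ✗; k=2: CC vs GG ✗; k=3: TCC vs GGA ✗; k=4: TTCC vs GGAG ✗; k=5: GTTCC vs GGAGT ✗; k=6: AGTTCC vs GGAGTC ✗; k=7: AAGTTCC vs GGAGTCT ✗.
No overlap length from 1 to 7 is perfect, so the longest perfect 3' overlap is 0.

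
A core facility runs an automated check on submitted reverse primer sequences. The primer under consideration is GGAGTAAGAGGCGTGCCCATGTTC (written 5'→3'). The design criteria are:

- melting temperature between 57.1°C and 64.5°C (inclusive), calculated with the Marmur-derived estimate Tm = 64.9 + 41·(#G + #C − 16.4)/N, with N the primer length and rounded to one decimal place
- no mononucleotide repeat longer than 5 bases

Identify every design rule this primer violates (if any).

Base counts: A=5, T=5, G=9, C=5 (length 24).
Tm: Tm = 64.9 + 41·(14 − 16.4)/24 = 60.8°C ✓
homopolymer run: longest run = 3 ✓

Meets all criteria.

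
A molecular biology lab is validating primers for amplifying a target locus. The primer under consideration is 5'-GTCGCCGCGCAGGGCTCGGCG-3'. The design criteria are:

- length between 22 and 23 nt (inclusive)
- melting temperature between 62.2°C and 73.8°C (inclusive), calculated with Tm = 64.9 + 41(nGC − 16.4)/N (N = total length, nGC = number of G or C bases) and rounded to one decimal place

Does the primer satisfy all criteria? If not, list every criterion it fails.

Base counts: A=1, T=2, G=10, C=8 (length 21).
length: length 21, outside 22–23 ✗
Tm: Tm = 64.9 + 41·(18 − 16.4)/21 = 68.0°C ✓

Fails: length.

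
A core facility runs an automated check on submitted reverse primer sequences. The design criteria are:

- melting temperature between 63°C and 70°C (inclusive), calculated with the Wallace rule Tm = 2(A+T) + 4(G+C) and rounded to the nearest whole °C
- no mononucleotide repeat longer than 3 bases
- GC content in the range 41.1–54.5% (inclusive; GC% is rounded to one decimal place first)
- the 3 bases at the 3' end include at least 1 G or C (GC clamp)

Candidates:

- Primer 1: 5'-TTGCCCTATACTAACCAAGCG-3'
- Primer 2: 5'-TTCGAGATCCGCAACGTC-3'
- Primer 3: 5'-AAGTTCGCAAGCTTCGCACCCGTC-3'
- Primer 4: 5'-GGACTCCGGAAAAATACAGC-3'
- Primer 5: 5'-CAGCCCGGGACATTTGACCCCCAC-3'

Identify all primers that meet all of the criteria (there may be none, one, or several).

None of the candidates satisfy all criteria.

Primer 1 (21 nt, A=6 T=5 G=3 C=7): Tm = 2·11 + 4·10 = 62°C, outside 63–70°C ✗; longest run = 3 ✓; GC 10/21 = 47.6% ✓; 3' end GCG has 3 G/C ✓ — fails.
Primer 2 (18 nt, A=4 T=4 G=4 C=6): Tm = 2·8 + 4·10 = 56°C, outside 63–70°C ✗; longest run = 2 ✓; GC 10/18 = 55.6%, outside 41.1–54.5% ✗; 3' end GTC has 2 G/C ✓ — fails.
Primer 3 (24 nt, A=5 T=5 G=5 C=9): Tm = 2·10 + 4·14 = 76°C, outside 63–70°C ✗; longest run = 3 ✓; GC 14/24 = 58.3%, outside 41.1–54.5% ✗; 3' end GTC has 2 G/C ✓ — fails.
Primer 4 (20 nt, A=8 T=2 G=5 C=5): Tm = 2·10 + 4·10 = 60°C, outside 63–70°C ✗; longest run = 5, exceeds 3 ✗; GC 10/20 = 50.0% ✓; 3' end AGC has 2 G/C ✓ — fails.
Primer 5 (24 nt, A=5 T=3 G=5 C=11): Tm = 2·8 + 4·16 = 80°C, outside 63–70°C ✗; longest run = 5, exceeds 3 ✗; GC 16/24 = 66.7%, outside 41.1–54.5% ✗; 3' end CAC has 2 G/C ✓ — fails.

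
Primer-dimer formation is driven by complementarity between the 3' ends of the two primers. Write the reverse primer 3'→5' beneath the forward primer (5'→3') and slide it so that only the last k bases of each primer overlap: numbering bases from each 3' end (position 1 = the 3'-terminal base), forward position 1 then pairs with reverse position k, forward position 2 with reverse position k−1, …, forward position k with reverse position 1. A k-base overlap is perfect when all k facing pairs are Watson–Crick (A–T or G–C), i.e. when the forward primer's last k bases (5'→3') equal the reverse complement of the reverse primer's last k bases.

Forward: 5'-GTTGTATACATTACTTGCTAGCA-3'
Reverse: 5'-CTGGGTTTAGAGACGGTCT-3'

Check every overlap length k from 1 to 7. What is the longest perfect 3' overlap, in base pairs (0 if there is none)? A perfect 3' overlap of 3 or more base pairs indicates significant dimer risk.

Longest perfect overlap: 1 complementary base pair; below the dimer-risk threshold (threshold 3).

Last 7 bases (5'→3') — forward …GCTAGCA, reverse …ACGGTCT.
Reverse complement of the reverse primer's last 7 bases: AGACCGT; its first k bases are the reverse complement of the reverse primer's last k bases, so a perfect k-base overlap needs the forward primer's last k bases to equal them.
Comparing (forward last k vs required): k=1: A vs A ✓; k=2: CA vs AG ✗; k=3: GCA vs AGA ✗; k=4: AGCA vs AGAC ✗; k=5: TAGCA vs AGACC ✗; k=6: CTAGCA vs AGACCG ✗; k=7: GCTAGCA vs AGACCGT ✗.
Only k = 1 is perfect, so the longest perfect 3' overlap is 1.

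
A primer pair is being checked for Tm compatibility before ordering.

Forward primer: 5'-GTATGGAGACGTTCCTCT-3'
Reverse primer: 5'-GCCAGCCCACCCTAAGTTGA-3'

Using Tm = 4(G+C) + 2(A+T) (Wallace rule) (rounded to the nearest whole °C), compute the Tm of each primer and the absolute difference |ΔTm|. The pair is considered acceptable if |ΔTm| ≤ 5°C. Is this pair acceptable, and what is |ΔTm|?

|ΔTm| = 10°C; the pair is not acceptable.

Forward: A=3 T=6 G=5 C=4 → Tm = 2·9 + 4·9 = 54°C.
Reverse: A=5 T=3 G=4 C=8 → Tm = 2·8 + 4·12 = 64°C.
|ΔTm| = |54 − 64| = 10°C, > 5°C.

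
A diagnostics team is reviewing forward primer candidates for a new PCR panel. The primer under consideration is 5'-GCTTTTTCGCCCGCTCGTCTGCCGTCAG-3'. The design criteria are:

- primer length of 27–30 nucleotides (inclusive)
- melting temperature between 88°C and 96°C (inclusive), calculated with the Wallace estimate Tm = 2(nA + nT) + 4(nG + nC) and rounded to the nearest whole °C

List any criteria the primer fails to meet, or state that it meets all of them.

Base counts: A=1, T=9, G=7, C=11 (length 28).
length: length 28 ✓
Tm: Tm = 2·10 + 4·18 = 92°C ✓

Meets all criteria.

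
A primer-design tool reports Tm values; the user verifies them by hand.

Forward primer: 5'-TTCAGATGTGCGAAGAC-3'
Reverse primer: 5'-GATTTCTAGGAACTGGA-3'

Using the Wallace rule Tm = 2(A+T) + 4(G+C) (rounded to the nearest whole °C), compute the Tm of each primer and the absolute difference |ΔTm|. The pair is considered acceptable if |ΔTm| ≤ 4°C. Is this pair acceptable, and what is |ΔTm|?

|ΔTm| = 2°C; the pair is acceptable.

Forward: A=5 T=4 G=5 C=3 → Tm = 2·9 + 4·8 = 50°C.
Reverse: A=5 T=5 G=5 C=2 → Tm = 2·10 + 4·7 = 48°C.
|ΔTm| = |50 − 48| = 2°C, ≤ 4°C.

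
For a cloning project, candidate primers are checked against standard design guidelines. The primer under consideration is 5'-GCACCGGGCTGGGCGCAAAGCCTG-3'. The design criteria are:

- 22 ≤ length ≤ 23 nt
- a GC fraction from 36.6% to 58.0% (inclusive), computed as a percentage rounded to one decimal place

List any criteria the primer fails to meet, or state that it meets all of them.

Base counts: A=4, T=2, G=10, C=8 (length 24).
length: length 24, outside 22–23 ✗
GC content: GC 18/24 = 75.0%, outside 36.6–58.0% ✗

Fails: length, GC content.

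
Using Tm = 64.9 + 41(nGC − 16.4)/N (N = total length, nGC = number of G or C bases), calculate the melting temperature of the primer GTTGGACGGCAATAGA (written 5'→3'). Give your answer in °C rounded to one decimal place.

Base counts: A=5, T=3, G=6, C=2; G+C = 8, N = 16.
Tm = 64.9 + 41·(8 − 16.4)/16 = 64.9 + -344.40/16 = 43.4°C.

43.4°C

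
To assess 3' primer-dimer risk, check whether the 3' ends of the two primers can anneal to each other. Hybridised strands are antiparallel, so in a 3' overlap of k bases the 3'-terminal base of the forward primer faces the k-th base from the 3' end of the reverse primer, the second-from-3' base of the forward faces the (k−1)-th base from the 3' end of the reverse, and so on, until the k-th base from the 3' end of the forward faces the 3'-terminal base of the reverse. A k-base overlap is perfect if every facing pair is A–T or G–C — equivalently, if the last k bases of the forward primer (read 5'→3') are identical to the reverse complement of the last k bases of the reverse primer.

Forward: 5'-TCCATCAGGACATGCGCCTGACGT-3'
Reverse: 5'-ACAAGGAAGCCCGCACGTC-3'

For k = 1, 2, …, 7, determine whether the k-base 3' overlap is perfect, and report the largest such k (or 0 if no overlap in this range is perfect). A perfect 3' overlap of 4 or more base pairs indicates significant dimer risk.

Last 7 bases (5'→3') — forward …CTGACGT, reverse …GCACGTC.
Reverse complement of the reverse primer's last 7 bases: GACGTGC; its first k bases are the reverse complement of the reverse primer's last k bases, so a perfect k-base overlap needs the forward primer's last k bases to equal them.
Comparing (forward last k vs required): k=1: T vs G ✗; k=2: GT vs GA ✗; k=3: CGT vs GAC ✗; k=4: ACGT vs GACG ✗; k=5: GACGT vs GACGT ✓; k=6: TGACGT vs GACGTG ✗; k=7: CTGACGT vs GACGTGC ✗.
Only k = 5 is perfect, so the longest perfect 3' overlap is 5.

Longest perfect overlap: 5 complementary base pairs; significant dimer risk (threshold 4).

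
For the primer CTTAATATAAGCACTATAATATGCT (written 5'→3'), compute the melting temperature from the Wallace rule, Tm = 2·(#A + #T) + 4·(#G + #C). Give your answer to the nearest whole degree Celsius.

Base counts: A=10, T=9, G=2, C=4 (length 25).
Tm = 2·(10+9) + 4·(2+4) = 2·19 + 4·6 = 38 + 24 = 62°C.

62°C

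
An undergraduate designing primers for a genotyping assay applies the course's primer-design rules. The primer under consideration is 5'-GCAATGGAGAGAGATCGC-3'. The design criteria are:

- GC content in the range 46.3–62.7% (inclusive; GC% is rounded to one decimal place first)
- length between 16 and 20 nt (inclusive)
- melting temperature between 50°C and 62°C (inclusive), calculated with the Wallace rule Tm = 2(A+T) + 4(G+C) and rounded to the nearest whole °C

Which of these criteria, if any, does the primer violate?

Base counts: A=6, T=2, G=7, C=3 (length 18).
GC content: GC 10/18 = 55.6% ✓
length: length 18 ✓
Tm: Tm = 2·8 + 4·10 = 56°C ✓

Meets all criteria.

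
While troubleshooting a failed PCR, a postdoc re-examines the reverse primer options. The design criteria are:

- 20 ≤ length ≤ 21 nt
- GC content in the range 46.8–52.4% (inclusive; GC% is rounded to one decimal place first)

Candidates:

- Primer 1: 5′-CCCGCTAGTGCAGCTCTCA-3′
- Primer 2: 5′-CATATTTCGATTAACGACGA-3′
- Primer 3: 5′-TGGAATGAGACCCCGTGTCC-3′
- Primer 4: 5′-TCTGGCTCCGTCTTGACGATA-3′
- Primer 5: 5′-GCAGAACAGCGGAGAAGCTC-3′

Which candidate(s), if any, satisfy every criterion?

Primer 4 only.

Primer 1 (19 nt, A=3 T=4 G=4 C=8): length 19, outside 20–21 ✗; GC 12/19 = 63.2%, outside 46.8–52.4% ✗ — fails.
Primer 2 (20 nt, A=7 T=6 G=3 C=4): length 20 ✓; GC 7/20 = 35.0%, outside 46.8–52.4% ✗ — fails.
Primer 3 (20 nt, A=4 T=4 G=6 C=6): length 20 ✓; GC 12/20 = 60.0%, outside 46.8–52.4% ✗ — fails.
Primer 4 (21 nt, A=3 T=7 G=5 C=6): length 21 ✓; GC 11/21 = 52.4% ✓ — passes.
Primer 5 (20 nt, A=7 T=1 G=7 C=5): length 20 ✓; GC 12/20 = 60.0%, outside 46.8–52.4% ✗ — fails.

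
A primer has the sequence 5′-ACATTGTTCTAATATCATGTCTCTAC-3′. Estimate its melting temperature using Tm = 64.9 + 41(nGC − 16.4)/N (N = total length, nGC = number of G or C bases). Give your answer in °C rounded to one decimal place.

51.7°C

Base counts: A=7, T=11, G=2, C=6; G+C = 8, N = 26.
Tm = 64.9 + 41·(8 − 16.4)/26 = 64.9 + -344.40/26 = 51.7°C.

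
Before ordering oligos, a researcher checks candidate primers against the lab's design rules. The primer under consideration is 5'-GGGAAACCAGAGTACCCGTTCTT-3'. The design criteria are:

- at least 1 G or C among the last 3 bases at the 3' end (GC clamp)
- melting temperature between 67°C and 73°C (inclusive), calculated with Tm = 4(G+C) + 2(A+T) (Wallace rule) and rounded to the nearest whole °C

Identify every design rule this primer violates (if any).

Base counts: A=6, T=5, G=6, C=6 (length 23).
GC clamp: 3' end CTT has 1 G/C ✓
Tm: Tm = 2·11 + 4·12 = 70°C ✓

Meets all criteria.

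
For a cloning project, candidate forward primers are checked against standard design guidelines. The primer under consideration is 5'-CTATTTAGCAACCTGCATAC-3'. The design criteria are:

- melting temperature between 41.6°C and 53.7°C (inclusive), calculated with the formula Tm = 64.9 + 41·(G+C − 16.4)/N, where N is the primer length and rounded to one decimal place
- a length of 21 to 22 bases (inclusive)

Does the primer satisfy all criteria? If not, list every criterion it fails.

Base counts: A=6, T=6, G=2, C=6 (length 20).
Tm: Tm = 64.9 + 41·(8 − 16.4)/20 = 47.7°C ✓
length: length 20, outside 21–22 ✗

Fails: length.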